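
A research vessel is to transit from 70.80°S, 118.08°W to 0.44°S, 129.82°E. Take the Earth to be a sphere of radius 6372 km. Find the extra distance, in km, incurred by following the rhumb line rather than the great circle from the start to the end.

913 km

Great circle: cos σ = sin φ₁ sin φ₂ + cos φ₁ cos φ₂ cos Δλ,  σ = 1.6875 rad → d_gc = 10753.0 km
Rhumb line: Δψ = +1.7694, q = Δφ/Δψ = 0.6940, d_rh = R√(Δφ²+q²Δλ²) = 11666.0 km
Excess = 11666.0 − 10753.0 = 913.0 ≈ 913 km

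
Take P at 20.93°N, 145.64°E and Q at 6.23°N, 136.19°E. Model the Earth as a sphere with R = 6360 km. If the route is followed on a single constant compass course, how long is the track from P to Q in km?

1922 km

Rhumb course C = atan2(Δλ, Δψ) with Δψ = ln[tan(π/4+φ₂/2)/tan(π/4+φ₁/2)] = -0.2648, Δλ = -0.1649 → C = 211.92°
d = R·|Δφ| / |cos C| = 6360·0.25656 / 0.84877 = 1922 km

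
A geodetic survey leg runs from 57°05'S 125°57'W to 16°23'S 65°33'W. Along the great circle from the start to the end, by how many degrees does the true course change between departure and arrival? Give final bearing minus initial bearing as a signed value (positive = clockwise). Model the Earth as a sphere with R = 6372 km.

At departure: θ₁ = atan2(sin Δλ cos φ₂, cos φ₁ sin φ₂ − sin φ₁ cos φ₂ cos Δλ) = 73.66°
At arrival: θ₂ = atan2(sin Δλ cos φ₁, −cos φ₂ sin φ₁ + sin φ₂ cos φ₁ cos Δλ) = 32.93°
Δθ = θ₂ − θ₁ = -40.7°

-40.7°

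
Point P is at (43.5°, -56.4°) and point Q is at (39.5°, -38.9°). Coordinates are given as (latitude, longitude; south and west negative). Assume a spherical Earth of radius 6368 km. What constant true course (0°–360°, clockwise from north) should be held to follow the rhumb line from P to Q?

107.0°

Meridional parts: M(φ₁)=+0.8448, M(φ₂)=+0.7516 → ΔM = -0.0933;  Δλ = +0.3054 rad
tan C = Δλ / ΔM = -3.2750 → C = 106.98°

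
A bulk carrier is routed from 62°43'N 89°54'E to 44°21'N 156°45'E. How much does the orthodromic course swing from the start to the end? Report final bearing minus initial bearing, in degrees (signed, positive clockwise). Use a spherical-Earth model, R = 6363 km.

+56.5°

Initial bearing θ₁ = atan2(sin Δλ cos φ₂, cos φ₁ sin φ₂ − sin φ₁ cos φ₂ cos Δλ) = 83.87°
Final bearing θ₂ = (initial bearing from the destination back to the start) + 180° = 140.40°
Δθ = θ₂ − θ₁ = +56.5°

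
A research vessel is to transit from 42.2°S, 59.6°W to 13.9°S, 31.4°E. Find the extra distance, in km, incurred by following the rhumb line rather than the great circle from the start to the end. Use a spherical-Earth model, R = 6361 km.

276 km

Great circle: cos σ = sin φ₁ sin φ₂ + cos φ₁ cos φ₂ cos Δλ,  σ = 1.4214 rad → d_gc = 9041.7 km
Rhumb line: Δψ = +0.5689, q = Δφ/Δψ = 0.8683, d_rh = R√(Δφ²+q²Δλ²) = 9317.8 km
Excess = 9317.8 − 9041.7 = 276.1 ≈ 276 km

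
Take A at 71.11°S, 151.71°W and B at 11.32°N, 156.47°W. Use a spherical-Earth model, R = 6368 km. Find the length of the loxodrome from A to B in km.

9169 km

Δψ = ln[tan(π/4+φ₂/2)/tan(π/4+φ₁/2)] = +1.9925;  Δφ = +1.4387 rad,  Δλ = -0.0831 rad
q = Δφ/Δψ = 0.7220
d = R·√(Δφ² + q²Δλ²) = 6368·1.43992 = 9169 km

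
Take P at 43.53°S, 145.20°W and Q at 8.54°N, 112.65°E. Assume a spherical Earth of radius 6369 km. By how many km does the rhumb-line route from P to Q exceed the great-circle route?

241 km

Great circle: cos σ = sin φ₁ sin φ₂ + cos φ₁ cos φ₂ cos Δλ,  σ = 1.8268 rad → d_gc = 11634.6 km
Rhumb line: Δψ = +0.9951, q = Δφ/Δψ = 0.9132, d_rh = R√(Δφ²+q²Δλ²) = 11875.7 km
Excess = 11875.7 − 11634.6 = 241.1 ≈ 241 km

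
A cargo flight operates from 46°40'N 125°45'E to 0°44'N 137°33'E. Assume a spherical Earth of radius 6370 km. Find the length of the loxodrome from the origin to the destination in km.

5236 km

Rhumb course C = atan2(Δλ, Δψ) with Δψ = ln[tan(π/4+φ₂/2)/tan(π/4+φ₁/2)] = -0.9103, Δλ = +0.2059 → C = 167.25°
d = R·|Δφ| / |cos C| = 6370·0.80169 / 0.97535 = 5236 km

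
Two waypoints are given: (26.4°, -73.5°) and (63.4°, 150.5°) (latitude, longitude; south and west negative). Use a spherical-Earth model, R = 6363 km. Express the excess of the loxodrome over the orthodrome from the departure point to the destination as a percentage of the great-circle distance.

Great circle: σ = 1.4615 rad → d_gc = Rσ = 9299.6 km
Rhumb: Δφ = +0.6458, Δλ = -2.3736, Δψ = +0.9643, q = Δφ/Δψ = 0.6697 → d_rh = R√(Δφ²+q²Δλ²) = 10917.5 km
Excess = (10917.5 − 9299.6) / 9299.6 = 1617.9 / 9299.6 = 17.40% ≈ 17.4%

17.4%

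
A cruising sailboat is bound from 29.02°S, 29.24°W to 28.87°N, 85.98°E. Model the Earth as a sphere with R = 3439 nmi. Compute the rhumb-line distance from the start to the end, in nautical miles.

Rhumb course C = atan2(Δλ, Δψ) with Δψ = ln[tan(π/4+φ₂/2)/tan(π/4+φ₁/2)] = +1.0563, Δλ = +2.0110 → C = 62.29°
d = R·|Δφ| / |cos C| = 3439·1.01037 / 0.46502 = 7472 nmi

7472 nmi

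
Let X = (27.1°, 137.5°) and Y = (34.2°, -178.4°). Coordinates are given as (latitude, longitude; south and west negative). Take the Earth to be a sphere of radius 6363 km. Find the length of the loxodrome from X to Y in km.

Rhumb course C = atan2(Δλ, Δψ) with Δψ = ln[tan(π/4+φ₂/2)/tan(π/4+φ₁/2)] = +0.1442, Δλ = +0.7697 → C = 79.39°
d = R·|Δφ| / |cos C| = 6363·0.12392 / 0.18414 = 4282 km

4282 km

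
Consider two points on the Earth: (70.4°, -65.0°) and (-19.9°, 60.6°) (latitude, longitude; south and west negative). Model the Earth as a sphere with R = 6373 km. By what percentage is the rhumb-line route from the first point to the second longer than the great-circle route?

Great circle: σ = 2.0993 rad → d_gc = Rσ = 13379.1 km
Rhumb: Δφ = -1.5760, Δλ = +2.1921, Δψ = -2.1105, q = Δφ/Δψ = 0.7467 → d_rh = R√(Δφ²+q²Δλ²) = 14481.6 km
Excess = (14481.6 − 13379.1) / 13379.1 = 1102.5 / 13379.1 = 8.24% ≈ 8.2%

8.2%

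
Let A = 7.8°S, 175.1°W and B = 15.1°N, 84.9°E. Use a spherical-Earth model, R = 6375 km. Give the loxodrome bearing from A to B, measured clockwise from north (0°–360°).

283.0°

Meridional parts: M(φ₁)=-0.1366, M(φ₂)=+0.2666 → ΔM = +0.4032;  Δλ = -1.7453 rad
tan C = Δλ / ΔM = -4.3286 → C = 283.01°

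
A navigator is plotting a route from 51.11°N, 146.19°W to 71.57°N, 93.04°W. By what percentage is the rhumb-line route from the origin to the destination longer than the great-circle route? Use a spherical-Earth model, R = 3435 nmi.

Great circle: σ = 0.5405 rad → d_gc = Rσ = 1856.5 nmi
Rhumb: Δφ = +0.3571, Δλ = +0.9276, Δψ = +0.7775, q = Δφ/Δψ = 0.4593 → d_rh = R√(Δφ²+q²Δλ²) = 1909.5 nmi
Excess = (1909.5 − 1856.5) / 1856.5 = 53.0 / 1856.5 = 2.855% ≈ 2.9%

2.9%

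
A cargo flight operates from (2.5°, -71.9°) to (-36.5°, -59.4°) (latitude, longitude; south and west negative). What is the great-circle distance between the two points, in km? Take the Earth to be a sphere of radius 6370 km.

4525 km

cos σ = sin φ₁ sin φ₂ + cos φ₁ cos φ₂ cos Δλ
      = sin(2.50°)sin(-36.50°) + cos(2.50°)cos(-36.50°)cos(12.50°) = 0.7581
σ = 40.702° → d = Rσ = 6370·0.71039 = 4525 km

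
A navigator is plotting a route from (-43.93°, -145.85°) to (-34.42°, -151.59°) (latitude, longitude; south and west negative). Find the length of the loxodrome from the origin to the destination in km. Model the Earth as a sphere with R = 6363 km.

1165 km

Δψ = ln[tan(π/4+φ₂/2)/tan(π/4+φ₁/2)] = +0.2147;  Δφ = +0.1660 rad,  Δλ = -0.1002 rad
q = Δφ/Δψ = 0.7731
d = R·√(Δφ² + q²Δλ²) = 6363·0.18316 = 1165 km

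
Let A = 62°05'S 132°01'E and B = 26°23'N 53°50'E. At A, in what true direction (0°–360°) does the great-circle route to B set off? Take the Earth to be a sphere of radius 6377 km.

θ = atan2( sin Δλ·cos φ₂ ,  cos φ₁ sin φ₂ − sin φ₁ cos φ₂ cos Δλ )
  = atan2(-0.8769, +0.3702) = 292.89°

292.9°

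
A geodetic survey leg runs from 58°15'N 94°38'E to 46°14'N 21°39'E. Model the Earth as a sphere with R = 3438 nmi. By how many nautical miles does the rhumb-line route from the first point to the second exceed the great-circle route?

122 nmi

Great circle: cos σ = sin φ₁ sin φ₂ + cos φ₁ cos φ₂ cos Δλ,  σ = 0.7661 rad → d_gc = 2633.9 nmi
Rhumb line: Δψ = -0.3453, q = Δφ/Δψ = 0.6074, d_rh = R√(Δφ²+q²Δλ²) = 2756.1 nmi
Excess = 2756.1 − 2633.9 = 122.2 ≈ 122 nmi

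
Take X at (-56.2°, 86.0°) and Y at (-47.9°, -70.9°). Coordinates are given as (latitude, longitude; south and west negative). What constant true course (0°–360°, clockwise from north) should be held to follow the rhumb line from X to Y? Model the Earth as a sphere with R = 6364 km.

Meridional parts: M(φ₁)=-1.1913, M(φ₂)=-0.9549 → ΔM = +0.2364;  Δλ = -2.7384 rad
tan C = Δλ / ΔM = -11.5815 → C = 274.93°

274.9°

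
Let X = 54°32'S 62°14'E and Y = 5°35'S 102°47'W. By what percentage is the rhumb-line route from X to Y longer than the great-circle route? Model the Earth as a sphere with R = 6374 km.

21.3%

Great circle: σ = 2.0699 rad → d_gc = Rσ = 13193.3 km
Rhumb: Δφ = +0.8543, Δλ = -2.8801, Δψ = +1.0425, q = Δφ/Δψ = 0.8195 → d_rh = R√(Δφ²+q²Δλ²) = 15999.3 km
Excess = (15999.3 − 13193.3) / 13193.3 = 2806.0 / 13193.3 = 21.27% ≈ 21.3%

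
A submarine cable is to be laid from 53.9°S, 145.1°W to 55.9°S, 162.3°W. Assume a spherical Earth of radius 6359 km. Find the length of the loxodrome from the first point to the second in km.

Δψ = ln[tan(π/4+φ₂/2)/tan(π/4+φ₁/2)] = -0.0607;  Δφ = -0.0349 rad,  Δλ = -0.3002 rad
q = Δφ/Δψ = 0.5749
d = R·√(Δφ² + q²Δλ²) = 6359·0.17607 = 1120 km

1120 km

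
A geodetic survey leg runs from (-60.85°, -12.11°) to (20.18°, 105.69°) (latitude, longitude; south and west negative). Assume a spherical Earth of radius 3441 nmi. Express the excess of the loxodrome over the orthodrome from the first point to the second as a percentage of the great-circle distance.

Great circle: σ = 2.1112 rad → d_gc = Rσ = 7264.7 nmi
Rhumb: Δφ = +1.4142, Δλ = +2.0560, Δψ = +1.7067, q = Δφ/Δψ = 0.8286 → d_rh = R√(Δφ²+q²Δλ²) = 7618.9 nmi
Excess = (7618.9 − 7264.7) / 7264.7 = 354.2 / 7264.7 = 4.88% ≈ 4.9%

4.9%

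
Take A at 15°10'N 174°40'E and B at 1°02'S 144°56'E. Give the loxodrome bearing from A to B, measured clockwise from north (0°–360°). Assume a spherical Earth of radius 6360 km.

Meridional parts: M(φ₁)=+0.2679, M(φ₂)=-0.0180 → ΔM = -0.2859;  Δλ = -0.5189 rad
tan C = Δλ / ΔM = +1.8152 → C = 241.15°

241.1°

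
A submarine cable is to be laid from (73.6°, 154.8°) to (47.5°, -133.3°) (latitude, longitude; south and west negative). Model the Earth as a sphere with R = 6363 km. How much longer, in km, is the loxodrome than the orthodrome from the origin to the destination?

235 km

Great circle: cos σ = sin φ₁ sin φ₂ + cos φ₁ cos φ₂ cos Δλ,  σ = 0.6974 rad → d_gc = 4437.29 km
Rhumb line: Δψ = -0.9927, q = Δφ/Δψ = 0.4589, d_rh = R√(Δφ²+q²Δλ²) = 4671.83 km
Excess = 4671.83 − 4437.29 = 234.54 ≈ 235 km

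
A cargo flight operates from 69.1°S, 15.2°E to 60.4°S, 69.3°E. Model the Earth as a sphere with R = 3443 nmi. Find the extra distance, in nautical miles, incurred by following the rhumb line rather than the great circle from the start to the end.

Great circle: cos σ = sin φ₁ sin φ₂ + cos φ₁ cos φ₂ cos Δλ,  σ = 0.4138 rad → d_gc = 1424.6 nmi
Rhumb line: Δψ = +0.3594, q = Δφ/Δψ = 0.4224, d_rh = R√(Δφ²+q²Δλ²) = 1469.5 nmi
Excess = 1469.5 − 1424.6 = 44.9 ≈ 45 nmi

45 nmi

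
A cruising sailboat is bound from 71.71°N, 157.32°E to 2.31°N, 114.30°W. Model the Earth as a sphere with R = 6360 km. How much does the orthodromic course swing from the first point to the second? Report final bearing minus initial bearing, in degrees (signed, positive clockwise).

Initial bearing θ₁ = atan2(sin Δλ cos φ₂, cos φ₁ sin φ₂ − sin φ₁ cos φ₂ cos Δλ) = 90.81°
Final bearing θ₂ = (initial bearing from the destination back to the start) + 180° = 161.70°
Δθ = θ₂ − θ₁ = +70.9°

+70.9°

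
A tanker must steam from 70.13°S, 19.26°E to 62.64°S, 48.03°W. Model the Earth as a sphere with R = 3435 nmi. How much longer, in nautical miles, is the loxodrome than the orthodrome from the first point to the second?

Great circle: cos σ = sin φ₁ sin φ₂ + cos φ₁ cos φ₂ cos Δλ,  σ = 0.4611 rad → d_gc = 1583.8 nmi
Rhumb line: Δψ = +0.3290, q = Δφ/Δψ = 0.3973, d_rh = R√(Δφ²+q²Δλ²) = 1664.5 nmi
Excess = 1664.5 − 1583.8 = 80.7 ≈ 81 nmi

81 nmi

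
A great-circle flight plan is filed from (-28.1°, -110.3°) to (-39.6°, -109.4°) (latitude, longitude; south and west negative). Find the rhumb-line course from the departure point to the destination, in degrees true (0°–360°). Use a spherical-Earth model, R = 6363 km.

176.3°

Meridional parts: M(φ₁)=-0.5114, M(φ₂)=-0.7538 → ΔM = -0.2425;  Δλ = +0.0157 rad
tan C = Δλ / ΔM = -0.0648 → C = 176.29°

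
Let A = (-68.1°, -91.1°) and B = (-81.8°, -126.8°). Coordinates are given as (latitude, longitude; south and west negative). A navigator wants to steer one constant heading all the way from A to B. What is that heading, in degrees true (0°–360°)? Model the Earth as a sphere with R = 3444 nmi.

212.1°

Meridional parts: M(φ₁)=-1.6426, M(φ₂)=-2.6355 → ΔM = -0.9929;  Δλ = -0.6231 rad
tan C = Δλ / ΔM = +0.6275 → C = 212.11°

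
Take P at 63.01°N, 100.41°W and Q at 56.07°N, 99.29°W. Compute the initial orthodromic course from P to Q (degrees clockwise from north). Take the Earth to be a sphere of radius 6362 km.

θ = atan2( sin Δλ·cos φ₂ ,  cos φ₁ sin φ₂ − sin φ₁ cos φ₂ cos Δλ )
  = atan2(+0.0109, -0.1207) = 174.84°

174.8°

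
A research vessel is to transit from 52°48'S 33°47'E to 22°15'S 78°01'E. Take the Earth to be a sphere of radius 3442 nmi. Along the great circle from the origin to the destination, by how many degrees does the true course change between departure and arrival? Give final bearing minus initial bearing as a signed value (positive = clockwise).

-28.8°

Initial bearing θ₁ = atan2(sin Δλ cos φ₂, cos φ₁ sin φ₂ − sin φ₁ cos φ₂ cos Δλ) = 65.13°
Final bearing θ₂ = (initial bearing from the destination back to the start) + 180° = 36.35°
Δθ = θ₂ − θ₁ = -28.8°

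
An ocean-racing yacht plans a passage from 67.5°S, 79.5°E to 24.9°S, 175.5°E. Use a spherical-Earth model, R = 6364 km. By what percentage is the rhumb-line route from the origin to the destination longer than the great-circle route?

Great circle: σ = 1.2103 rad → d_gc = Rσ = 7702.6 km
Rhumb: Δφ = +0.7435, Δλ = +1.6755, Δψ = +1.1659, q = Δφ/Δψ = 0.6377 → d_rh = R√(Δφ²+q²Δλ²) = 8284.0 km
Excess = (8284.0 − 7702.6) / 7702.6 = 581.4 / 7702.6 = 7.548% ≈ 7.5%

7.5%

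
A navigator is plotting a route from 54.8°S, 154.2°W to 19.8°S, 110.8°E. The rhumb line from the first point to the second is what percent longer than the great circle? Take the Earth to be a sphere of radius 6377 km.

5.4%

Great circle: σ = 1.3392 rad → d_gc = Rσ = 8540.1 km
Rhumb: Δφ = +0.6109, Δλ = -1.6581, Δψ = +0.7955, q = Δφ/Δψ = 0.7679 → d_rh = R√(Δφ²+q²Δλ²) = 9005.5 km
Excess = (9005.5 − 8540.1) / 8540.1 = 465.4 / 8540.1 = 5.4496% ≈ 5.4%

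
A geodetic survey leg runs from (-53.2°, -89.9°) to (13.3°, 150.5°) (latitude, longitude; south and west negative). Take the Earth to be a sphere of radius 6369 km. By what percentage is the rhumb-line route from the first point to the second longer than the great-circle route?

4.5%

Great circle: σ = 2.0625 rad → d_gc = Rσ = 13136.3 km
Rhumb: Δφ = +1.1606, Δλ = -2.0874, Δψ = +1.3349, q = Δφ/Δψ = 0.8695 → d_rh = R√(Δφ²+q²Δλ²) = 13720.9 km
Excess = (13720.9 − 13136.3) / 13136.3 = 584.6 / 13136.3 = 4.4503% ≈ 4.5%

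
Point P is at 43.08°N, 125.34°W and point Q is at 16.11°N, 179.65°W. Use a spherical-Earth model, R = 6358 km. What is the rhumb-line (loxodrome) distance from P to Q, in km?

Rhumb course C = atan2(Δλ, Δψ) with Δψ = ln[tan(π/4+φ₂/2)/tan(π/4+φ₁/2)] = -0.5498, Δλ = -0.9479 → C = 239.89°
d = R·|Δφ| / |cos C| = 6358·0.47072 / 0.50173 = 5965 km

5965 km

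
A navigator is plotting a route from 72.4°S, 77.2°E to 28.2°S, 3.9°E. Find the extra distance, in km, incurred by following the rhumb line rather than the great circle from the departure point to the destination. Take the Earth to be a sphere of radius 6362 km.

294 km

Great circle: cos σ = sin φ₁ sin φ₂ + cos φ₁ cos φ₂ cos Δλ,  σ = 1.0157 rad → d_gc = 6462.0 km
Rhumb line: Δψ = +1.3522, q = Δφ/Δψ = 0.5705, d_rh = R√(Δφ²+q²Δλ²) = 6756.3 km
Excess = 6756.3 − 6462.0 = 294.3 ≈ 294 km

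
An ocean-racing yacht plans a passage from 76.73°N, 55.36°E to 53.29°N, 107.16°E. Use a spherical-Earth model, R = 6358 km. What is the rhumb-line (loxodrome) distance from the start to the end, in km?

3435 km

Δψ = ln[tan(π/4+φ₂/2)/tan(π/4+φ₁/2)] = -1.0481;  Δφ = -0.4091 rad,  Δλ = +0.9041 rad
q = Δφ/Δψ = 0.3903
d = R·√(Δφ² + q²Δλ²) = 6358·0.54027 = 3435 km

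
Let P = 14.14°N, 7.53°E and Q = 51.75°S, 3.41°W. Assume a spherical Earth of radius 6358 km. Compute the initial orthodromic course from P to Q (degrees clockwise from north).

N = sin Δλ·cos φ₂ = -0.1175;  D = cos φ₁ sin φ₂ − sin φ₁ cos φ₂ cos Δλ = -0.9100
initial course = atan2(N, D) = 187.36°

187.4°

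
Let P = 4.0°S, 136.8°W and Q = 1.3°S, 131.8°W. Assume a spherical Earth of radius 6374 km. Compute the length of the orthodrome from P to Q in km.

632 km

Haversine: a = sin²(Δφ/2)+cos φ₁ cos φ₂ sin²(Δλ/2) = 0.00245;  σ = 2·atan2(√a,√(1−a))
σ = 5.677° → d = Rσ = 6374·0.09909 = 632 km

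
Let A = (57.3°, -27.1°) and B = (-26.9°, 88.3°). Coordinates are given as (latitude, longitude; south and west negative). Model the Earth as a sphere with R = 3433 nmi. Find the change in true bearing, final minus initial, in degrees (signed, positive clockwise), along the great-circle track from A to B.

+58.4°

At departure: θ₁ = atan2(sin Δλ cos φ₂, cos φ₁ sin φ₂ − sin φ₁ cos φ₂ cos Δλ) = 84.51°
At arrival: θ₂ = atan2(sin Δλ cos φ₁, −cos φ₂ sin φ₁ + sin φ₂ cos φ₁ cos Δλ) = 142.91°
Δθ = θ₂ − θ₁ = +58.4°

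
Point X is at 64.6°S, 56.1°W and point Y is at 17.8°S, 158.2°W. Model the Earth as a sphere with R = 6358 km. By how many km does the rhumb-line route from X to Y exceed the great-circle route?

670 km

Great circle: cos σ = sin φ₁ sin φ₂ + cos φ₁ cos φ₂ cos Δλ,  σ = 1.3791 rad → d_gc = 8768.2 km
Rhumb line: Δψ = +1.1743, q = Δφ/Δψ = 0.6956, d_rh = R√(Δφ²+q²Δλ²) = 9438.2 km
Excess = 9438.2 − 8768.2 = 670.0 ≈ 670 km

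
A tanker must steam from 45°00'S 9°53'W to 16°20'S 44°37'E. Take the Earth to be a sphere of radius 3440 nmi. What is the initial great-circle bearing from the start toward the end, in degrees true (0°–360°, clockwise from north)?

76.0°

θ = atan2( sin Δλ·cos φ₂ ,  cos φ₁ sin φ₂ − sin φ₁ cos φ₂ cos Δλ )
  = atan2(+0.7813, +0.1952) = 75.97°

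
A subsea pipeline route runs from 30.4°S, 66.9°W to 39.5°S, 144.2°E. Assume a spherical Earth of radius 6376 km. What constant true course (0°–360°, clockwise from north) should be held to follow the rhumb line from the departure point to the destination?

265.7°

Meridional parts: M(φ₁)=-0.5574, M(φ₂)=-0.7516 → ΔM = -0.1942;  Δλ = -2.5988 rad
tan C = Δλ / ΔM = +13.3838 → C = 265.73°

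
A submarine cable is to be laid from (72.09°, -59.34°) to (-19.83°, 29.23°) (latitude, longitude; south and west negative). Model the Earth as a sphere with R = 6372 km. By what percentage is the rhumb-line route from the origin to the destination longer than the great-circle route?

3.6%

Great circle: σ = 1.8919 rad → d_gc = Rσ = 12054.9 km
Rhumb: Δφ = -1.6043, Δλ = +1.5458, Δψ = -2.2010, q = Δφ/Δψ = 0.7289 → d_rh = R√(Δφ²+q²Δλ²) = 12491.9 km
Excess = (12491.9 − 12054.9) / 12054.9 = 437.0 / 12054.9 = 3.63% ≈ 3.6%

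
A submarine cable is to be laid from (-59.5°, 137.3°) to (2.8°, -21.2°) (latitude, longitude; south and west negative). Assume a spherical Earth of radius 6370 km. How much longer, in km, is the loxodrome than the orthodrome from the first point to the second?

Great circle: cos σ = sin φ₁ sin φ₂ + cos φ₁ cos φ₂ cos Δλ,  σ = 2.1103 rad → d_gc = 13442.9 km
Rhumb line: Δψ = +1.3485, q = Δφ/Δψ = 0.8063, d_rh = R√(Δφ²+q²Δλ²) = 15807.0 km
Excess = 15807.0 − 13442.9 = 2364.1 ≈ 2364 km

2364 km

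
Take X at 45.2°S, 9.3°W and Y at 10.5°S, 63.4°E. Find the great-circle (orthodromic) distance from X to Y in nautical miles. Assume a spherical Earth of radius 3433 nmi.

4219 nmi

Haversine: a = sin²(Δφ/2)+cos φ₁ cos φ₂ sin²(Δλ/2) = 0.33233;  σ = 2·atan2(√a,√(1−a))
σ = 70.407° → d = Rσ = 3433·1.22883 = 4219 nmi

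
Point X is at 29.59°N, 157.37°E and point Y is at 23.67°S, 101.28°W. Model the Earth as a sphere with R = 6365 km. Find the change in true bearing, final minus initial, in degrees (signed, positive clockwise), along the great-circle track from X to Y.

At departure: θ₁ = atan2(sin Δλ cos φ₂, cos φ₁ sin φ₂ − sin φ₁ cos φ₂ cos Δλ) = 106.15°
At arrival: θ₂ = atan2(sin Δλ cos φ₁, −cos φ₂ sin φ₁ + sin φ₂ cos φ₁ cos Δλ) = 114.22°
Δθ = θ₂ − θ₁ = +8.1°

+8.1°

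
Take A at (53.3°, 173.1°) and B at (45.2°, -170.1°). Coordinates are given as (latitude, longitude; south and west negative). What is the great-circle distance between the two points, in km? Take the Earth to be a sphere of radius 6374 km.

1511 km

cos σ = sin φ₁ sin φ₂ + cos φ₁ cos φ₂ cos Δλ
      = sin(53.30°)sin(45.20°) + cos(53.30°)cos(45.20°)cos(16.80°) = 0.9721
σ = 13.578° → d = Rσ = 6374·0.23698 = 1511 km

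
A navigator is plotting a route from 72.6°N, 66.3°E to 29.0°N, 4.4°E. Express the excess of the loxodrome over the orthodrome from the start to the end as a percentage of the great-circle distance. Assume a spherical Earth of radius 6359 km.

3.2%

Great circle: σ = 0.9449 rad → d_gc = Rσ = 6008.7 km
Rhumb: Δφ = -0.7610, Δλ = -1.0804, Δψ = -1.3479, q = Δφ/Δψ = 0.5645 → d_rh = R√(Δφ²+q²Δλ²) = 6201.4 km
Excess = (6201.4 − 6008.7) / 6008.7 = 192.7 / 6008.7 = 3.21% ≈ 3.2%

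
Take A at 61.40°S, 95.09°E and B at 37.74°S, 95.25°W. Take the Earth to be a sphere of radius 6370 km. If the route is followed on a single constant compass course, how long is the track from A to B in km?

12185 km

Δψ = ln[tan(π/4+φ₂/2)/tan(π/4+φ₁/2)] = +0.6547;  Δφ = +0.4129 rad,  Δλ = +2.9611 rad
q = Δφ/Δψ = 0.6308
d = R·√(Δφ² + q²Δλ²) = 6370·1.91292 = 12185 km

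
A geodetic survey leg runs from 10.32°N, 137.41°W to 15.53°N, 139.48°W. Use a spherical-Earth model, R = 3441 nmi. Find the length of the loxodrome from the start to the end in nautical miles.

Rhumb course C = atan2(Δλ, Δψ) with Δψ = ln[tan(π/4+φ₂/2)/tan(π/4+φ₁/2)] = +0.0933, Δλ = -0.0361 → C = 338.84°
d = R·|Δφ| / |cos C| = 3441·0.09093 / 0.93257 = 336 nmi

336 nmi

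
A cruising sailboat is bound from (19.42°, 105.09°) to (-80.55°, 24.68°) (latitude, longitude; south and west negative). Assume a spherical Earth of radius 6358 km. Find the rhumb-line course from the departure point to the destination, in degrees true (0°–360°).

Meridional parts: M(φ₁)=+0.3456, M(φ₂)=-2.4931 → ΔM = -2.8387;  Δλ = -1.4034 rad
tan C = Δλ / ΔM = +0.4944 → C = 206.31°

206.3°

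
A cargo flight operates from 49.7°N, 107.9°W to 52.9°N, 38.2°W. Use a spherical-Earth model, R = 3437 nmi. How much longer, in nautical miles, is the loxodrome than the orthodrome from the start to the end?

Great circle: cos σ = sin φ₁ sin φ₂ + cos φ₁ cos φ₂ cos Δλ,  σ = 0.7323 rad → d_gc = 2516.9 nmi
Rhumb line: Δψ = +0.0894, q = Δφ/Δψ = 0.6249, d_rh = R√(Δφ²+q²Δλ²) = 2619.8 nmi
Excess = 2619.8 − 2516.9 = 102.9 ≈ 103 nmi

103 nmi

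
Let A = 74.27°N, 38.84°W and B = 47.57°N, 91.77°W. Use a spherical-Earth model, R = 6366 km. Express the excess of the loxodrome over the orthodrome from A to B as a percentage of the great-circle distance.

2.8%

Great circle: σ = 0.6081 rad → d_gc = Rσ = 3871.4 km
Rhumb: Δφ = -0.4660, Δλ = -0.9238, Δψ = -1.0332, q = Δφ/Δψ = 0.4510 → d_rh = R√(Δφ²+q²Δλ²) = 3979.5 km
Excess = (3979.5 − 3871.4) / 3871.4 = 108.1 / 3871.4 = 2.79% ≈ 2.8%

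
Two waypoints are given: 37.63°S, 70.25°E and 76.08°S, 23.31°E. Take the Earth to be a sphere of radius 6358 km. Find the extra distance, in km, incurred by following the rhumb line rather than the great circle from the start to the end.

98 km

Great circle: cos σ = sin φ₁ sin φ₂ + cos φ₁ cos φ₂ cos Δλ,  σ = 0.7631 rad → d_gc = 4851.7 km
Rhumb line: Δψ = -1.3933, q = Δφ/Δψ = 0.4816, d_rh = R√(Δφ²+q²Δλ²) = 4949.7 km
Excess = 4949.7 − 4851.7 = 98.0 ≈ 98 km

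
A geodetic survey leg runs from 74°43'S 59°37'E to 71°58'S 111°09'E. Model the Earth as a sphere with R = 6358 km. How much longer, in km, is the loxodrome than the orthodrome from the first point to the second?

51 km

Great circle: cos σ = sin φ₁ sin φ₂ + cos φ₁ cos φ₂ cos Δλ,  σ = 0.2536 rad → d_gc = 1612.6 km
Rhumb line: Δψ = +0.1678, q = Δφ/Δψ = 0.2860, d_rh = R√(Δφ²+q²Δλ²) = 1663.8 km
Excess = 1663.8 − 1612.6 = 51.2 ≈ 51 km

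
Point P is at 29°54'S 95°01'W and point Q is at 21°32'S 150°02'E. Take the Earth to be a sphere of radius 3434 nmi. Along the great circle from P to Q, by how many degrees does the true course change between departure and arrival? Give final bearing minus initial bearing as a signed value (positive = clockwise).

At departure: θ₁ = atan2(sin Δλ cos φ₂, cos φ₁ sin φ₂ − sin φ₁ cos φ₂ cos Δλ) = 238.65°
At arrival: θ₂ = atan2(sin Δλ cos φ₁, −cos φ₂ sin φ₁ + sin φ₂ cos φ₁ cos Δλ) = 307.26°
Δθ = θ₂ − θ₁ = +68.6°

+68.6°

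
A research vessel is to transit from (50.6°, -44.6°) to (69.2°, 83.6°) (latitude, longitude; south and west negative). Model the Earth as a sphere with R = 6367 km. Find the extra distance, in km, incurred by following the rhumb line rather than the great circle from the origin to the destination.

1184 km

Great circle: cos σ = sin φ₁ sin φ₂ + cos φ₁ cos φ₂ cos Δλ,  σ = 0.9484 rad → d_gc = 6038.5 km
Rhumb line: Δψ = +0.6683, q = Δφ/Δψ = 0.4858, d_rh = R√(Δφ²+q²Δλ²) = 7222.5 km
Excess = 7222.5 − 6038.5 = 1184.0 ≈ 1184 km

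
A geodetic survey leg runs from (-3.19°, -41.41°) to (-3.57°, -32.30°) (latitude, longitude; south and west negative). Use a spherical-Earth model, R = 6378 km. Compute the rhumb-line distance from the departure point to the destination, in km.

1013 km

Δψ = ln[tan(π/4+φ₂/2)/tan(π/4+φ₁/2)] = -0.0066;  Δφ = -0.0066 rad,  Δλ = +0.1590 rad
q = Δφ/Δψ = 0.9983
d = R·√(Δφ² + q²Δλ²) = 6378·0.15886 = 1013 km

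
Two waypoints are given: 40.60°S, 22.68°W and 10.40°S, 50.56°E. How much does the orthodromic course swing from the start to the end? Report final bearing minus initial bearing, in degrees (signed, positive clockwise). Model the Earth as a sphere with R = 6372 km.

Initial bearing θ₁ = atan2(sin Δλ cos φ₂, cos φ₁ sin φ₂ − sin φ₁ cos φ₂ cos Δλ) = 87.11°
Final bearing θ₂ = (initial bearing from the destination back to the start) + 180° = 50.44°
Δθ = θ₂ − θ₁ = -36.7°

-36.7°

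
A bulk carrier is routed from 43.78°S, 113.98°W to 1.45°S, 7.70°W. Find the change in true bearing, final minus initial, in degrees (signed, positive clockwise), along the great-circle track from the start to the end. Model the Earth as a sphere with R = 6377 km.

-57.6°

At departure: θ₁ = atan2(sin Δλ cos φ₂, cos φ₁ sin φ₂ − sin φ₁ cos φ₂ cos Δλ) = 102.47°
At arrival: θ₂ = atan2(sin Δλ cos φ₁, −cos φ₂ sin φ₁ + sin φ₂ cos φ₁ cos Δλ) = 44.85°
Δθ = θ₂ − θ₁ = -57.6°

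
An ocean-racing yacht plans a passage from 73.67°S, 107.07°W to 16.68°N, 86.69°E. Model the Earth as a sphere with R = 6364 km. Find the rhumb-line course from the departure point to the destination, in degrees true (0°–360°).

Meridional parts: M(φ₁)=-1.9416, M(φ₂)=+0.2953 → ΔM = +2.2369;  Δλ = -2.9014 rad
tan C = Δλ / ΔM = -1.2971 → C = 307.63°

307.6°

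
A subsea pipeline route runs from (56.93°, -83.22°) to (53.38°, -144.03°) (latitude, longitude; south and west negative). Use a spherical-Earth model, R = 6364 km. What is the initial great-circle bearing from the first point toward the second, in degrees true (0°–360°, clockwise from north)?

θ = atan2( sin Δλ·cos φ₂ ,  cos φ₁ sin φ₂ − sin φ₁ cos φ₂ cos Δλ )
  = atan2(-0.5208, +0.1942) = 290.45°

290.4°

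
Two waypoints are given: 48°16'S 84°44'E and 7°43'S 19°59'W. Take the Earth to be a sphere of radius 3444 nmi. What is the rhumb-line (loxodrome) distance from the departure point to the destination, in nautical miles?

Rhumb course C = atan2(Δλ, Δψ) with Δψ = ln[tan(π/4+φ₂/2)/tan(π/4+φ₁/2)] = +0.8294, Δλ = -1.8277 → C = 294.41°
d = R·|Δφ| / |cos C| = 3444·0.70773 / 0.41322 = 5899 nmi

5899 nmi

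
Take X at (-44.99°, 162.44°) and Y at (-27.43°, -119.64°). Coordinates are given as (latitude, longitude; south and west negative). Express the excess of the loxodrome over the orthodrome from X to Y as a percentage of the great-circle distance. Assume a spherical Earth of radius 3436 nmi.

3.2%

Great circle: σ = 1.0961 rad → d_gc = Rσ = 3766.3 nmi
Rhumb: Δφ = +0.3065, Δλ = +1.3600, Δψ = +0.3830, q = Δφ/Δψ = 0.8003 → d_rh = R√(Δφ²+q²Δλ²) = 3885.0 nmi
Excess = (3885.0 − 3766.3) / 3766.3 = 118.7 / 3766.3 = 3.152% ≈ 3.2%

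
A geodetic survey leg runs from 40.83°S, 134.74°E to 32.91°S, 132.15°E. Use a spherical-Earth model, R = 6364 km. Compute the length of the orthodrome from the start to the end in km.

cos σ = sin φ₁ sin φ₂ + cos φ₁ cos φ₂ cos Δλ
      = sin(-40.83°)sin(-32.91°) + cos(-40.83°)cos(-32.91°)cos(-2.59°) = 0.9898
σ = 8.185° → d = Rσ = 6364·0.14286 = 909 km

909 km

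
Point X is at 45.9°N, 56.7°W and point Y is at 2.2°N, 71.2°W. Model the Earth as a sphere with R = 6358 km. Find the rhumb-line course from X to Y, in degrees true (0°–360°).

196.3°

Meridional parts: M(φ₁)=+0.9038, M(φ₂)=+0.0384 → ΔM = -0.8654;  Δλ = -0.2531 rad
tan C = Δλ / ΔM = +0.2924 → C = 196.30°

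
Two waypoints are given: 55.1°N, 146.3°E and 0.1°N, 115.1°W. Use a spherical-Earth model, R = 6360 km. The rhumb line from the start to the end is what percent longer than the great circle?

Great circle: σ = 1.6550 rad → d_gc = Rσ = 10525.9 km
Rhumb: Δφ = -0.9599, Δλ = +1.7209, Δψ = -1.1555, q = Δφ/Δψ = 0.8307 → d_rh = R√(Δφ²+q²Δλ²) = 10951.7 km
Excess = (10951.7 − 10525.9) / 10525.9 = 425.8 / 10525.9 = 4.045% ≈ 4.0%

4.0%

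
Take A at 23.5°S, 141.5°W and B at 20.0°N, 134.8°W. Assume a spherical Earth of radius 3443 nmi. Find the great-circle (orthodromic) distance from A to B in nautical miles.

Haversine: a = sin²(Δφ/2)+cos φ₁ cos φ₂ sin²(Δλ/2) = 0.14026;  σ = 2·atan2(√a,√(1−a))
σ = 43.988° → d = Rσ = 3443·0.76773 = 2643 nmi

2643 nmi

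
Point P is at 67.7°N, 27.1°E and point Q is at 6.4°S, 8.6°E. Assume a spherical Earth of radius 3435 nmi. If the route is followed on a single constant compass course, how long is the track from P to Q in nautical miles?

4519 nmi

Δψ = ln[tan(π/4+φ₂/2)/tan(π/4+φ₁/2)] = -1.7360;  Δφ = -1.2933 rad,  Δλ = -0.3229 rad
q = Δφ/Δψ = 0.7450
d = R·√(Δφ² + q²Δλ²) = 3435·1.31547 = 4519 nmi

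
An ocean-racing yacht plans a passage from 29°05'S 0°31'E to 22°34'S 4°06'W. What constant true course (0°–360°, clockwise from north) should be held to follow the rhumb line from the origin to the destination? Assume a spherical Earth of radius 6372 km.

327.5°

Δψ = ln[tan(π/4+φ₂/2)/tan(π/4+φ₁/2)] = +0.1265
Δλ = -0.0806 rad (taken the short way round)
course = atan2(Δλ, Δψ) = 327.50°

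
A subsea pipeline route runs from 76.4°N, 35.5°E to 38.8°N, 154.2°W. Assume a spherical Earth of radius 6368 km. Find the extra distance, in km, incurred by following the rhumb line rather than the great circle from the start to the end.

2677 km

Great circle: cos σ = sin φ₁ sin φ₂ + cos φ₁ cos φ₂ cos Δλ,  σ = 1.1281 rad → d_gc = 7183.6 km
Rhumb line: Δψ = -1.3908, q = Δφ/Δψ = 0.4719, d_rh = R√(Δφ²+q²Δλ²) = 9860.3 km
Excess = 9860.3 − 7183.6 = 2676.7 ≈ 2677 km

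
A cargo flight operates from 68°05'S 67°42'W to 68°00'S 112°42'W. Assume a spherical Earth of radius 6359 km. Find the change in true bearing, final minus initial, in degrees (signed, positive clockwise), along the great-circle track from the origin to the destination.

At departure: θ₁ = atan2(sin Δλ cos φ₂, cos φ₁ sin φ₂ − sin φ₁ cos φ₂ cos Δλ) = 249.25°
At arrival: θ₂ = atan2(sin Δλ cos φ₁, −cos φ₂ sin φ₁ + sin φ₂ cos φ₁ cos Δλ) = 291.28°
Δθ = θ₂ − θ₁ = +42.0°

+42.0°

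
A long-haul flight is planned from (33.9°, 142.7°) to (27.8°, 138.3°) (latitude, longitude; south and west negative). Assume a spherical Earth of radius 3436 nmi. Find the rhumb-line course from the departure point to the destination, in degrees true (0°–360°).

211.7°

Meridional parts: M(φ₁)=+0.6296, M(φ₂)=+0.5054 → ΔM = -0.1241;  Δλ = -0.0768 rad
tan C = Δλ / ΔM = +0.6188 → C = 211.75°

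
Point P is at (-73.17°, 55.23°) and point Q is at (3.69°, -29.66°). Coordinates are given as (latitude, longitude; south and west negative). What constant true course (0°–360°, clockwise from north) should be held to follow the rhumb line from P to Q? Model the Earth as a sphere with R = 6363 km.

Δψ = ln[tan(π/4+φ₂/2)/tan(π/4+φ₁/2)] = +1.9754
Δλ = -1.4816 rad (taken the short way round)
course = atan2(Δλ, Δψ) = 323.13°

323.1°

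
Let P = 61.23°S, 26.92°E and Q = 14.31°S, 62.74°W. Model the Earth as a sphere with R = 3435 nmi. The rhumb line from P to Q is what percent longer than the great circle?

5.0%

Great circle: σ = 1.3496 rad → d_gc = Rσ = 4635.8 nmi
Rhumb: Δφ = +0.8189, Δλ = -1.5649, Δψ = +1.1083, q = Δφ/Δψ = 0.7389 → d_rh = R√(Δφ²+q²Δλ²) = 4866.9 nmi
Excess = (4866.9 − 4635.8) / 4635.8 = 231.1 / 4635.8 = 4.99% ≈ 5.0%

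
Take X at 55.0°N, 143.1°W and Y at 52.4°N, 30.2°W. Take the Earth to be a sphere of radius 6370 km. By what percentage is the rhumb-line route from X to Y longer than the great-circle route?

13.0%

Great circle: σ = 1.0323 rad → d_gc = Rσ = 6575.9 km
Rhumb: Δφ = -0.0454, Δλ = +1.9705, Δψ = -0.0767, q = Δφ/Δψ = 0.5918 → d_rh = R√(Δφ²+q²Δλ²) = 7433.5 km
Excess = (7433.5 − 6575.9) / 6575.9 = 857.6 / 6575.9 = 13.04% ≈ 13.0%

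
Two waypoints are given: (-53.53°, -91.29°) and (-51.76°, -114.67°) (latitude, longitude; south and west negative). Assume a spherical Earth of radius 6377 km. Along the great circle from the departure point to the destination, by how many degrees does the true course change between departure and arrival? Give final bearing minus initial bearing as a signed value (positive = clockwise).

At departure: θ₁ = atan2(sin Δλ cos φ₂, cos φ₁ sin φ₂ − sin φ₁ cos φ₂ cos Δλ) = 267.67°
At arrival: θ₂ = atan2(sin Δλ cos φ₁, −cos φ₂ sin φ₁ + sin φ₂ cos φ₁ cos Δλ) = 286.35°
Δθ = θ₂ − θ₁ = +18.7°

+18.7°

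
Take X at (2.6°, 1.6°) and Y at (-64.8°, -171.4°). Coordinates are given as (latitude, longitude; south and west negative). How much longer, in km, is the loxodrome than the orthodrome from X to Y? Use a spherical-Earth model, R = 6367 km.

3386 km

Great circle: cos σ = sin φ₁ sin φ₂ + cos φ₁ cos φ₂ cos Δλ,  σ = 2.0524 rad → d_gc = 13067.7 km
Rhumb line: Δψ = -1.5436, q = Δφ/Δψ = 0.7621, d_rh = R√(Δφ²+q²Δλ²) = 16454.1 km
Excess = 16454.1 − 13067.7 = 3386.4 ≈ 3386 km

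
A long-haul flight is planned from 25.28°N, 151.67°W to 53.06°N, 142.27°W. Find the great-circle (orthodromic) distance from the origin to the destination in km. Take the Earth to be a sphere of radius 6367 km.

Haversine: a = sin²(Δφ/2)+cos φ₁ cos φ₂ sin²(Δλ/2) = 0.06128;  σ = 2·atan2(√a,√(1−a))
σ = 28.664° → d = Rσ = 6367·0.50028 = 3185 km

3185 km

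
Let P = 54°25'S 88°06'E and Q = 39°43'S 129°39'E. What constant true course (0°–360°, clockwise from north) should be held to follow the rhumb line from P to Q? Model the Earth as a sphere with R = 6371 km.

Meridional parts: M(φ₁)=-1.1366, M(φ₂)=-0.7565 → ΔM = +0.3801;  Δλ = +0.7252 rad
tan C = Δλ / ΔM = +1.9077 → C = 62.34°

62.3°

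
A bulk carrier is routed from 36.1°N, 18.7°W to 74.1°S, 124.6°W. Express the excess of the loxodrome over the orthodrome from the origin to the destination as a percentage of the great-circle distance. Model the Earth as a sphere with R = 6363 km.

4.3%

Great circle: σ = 2.2489 rad → d_gc = Rσ = 14309.6 km
Rhumb: Δφ = -1.9234, Δλ = -1.8483, Δψ = -2.6450, q = Δφ/Δψ = 0.7272 → d_rh = R√(Δφ²+q²Δλ²) = 14930.2 km
Excess = (14930.2 − 14309.6) / 14309.6 = 620.6 / 14309.6 = 4.34% ≈ 4.3%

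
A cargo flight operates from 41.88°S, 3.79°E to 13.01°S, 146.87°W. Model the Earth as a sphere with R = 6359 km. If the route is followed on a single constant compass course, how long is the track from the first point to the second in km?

14942 km

Rhumb course C = atan2(Δλ, Δψ) with Δψ = ln[tan(π/4+φ₂/2)/tan(π/4+φ₁/2)] = +0.5773, Δλ = -2.6295 → C = 282.38°
d = R·|Δφ| / |cos C| = 6359·0.50388 / 0.21444 = 14942 km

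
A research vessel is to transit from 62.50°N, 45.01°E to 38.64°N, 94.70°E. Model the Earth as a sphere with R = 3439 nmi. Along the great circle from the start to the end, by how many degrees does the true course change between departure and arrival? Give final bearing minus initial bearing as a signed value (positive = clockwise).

At departure: θ₁ = atan2(sin Δλ cos φ₂, cos φ₁ sin φ₂ − sin φ₁ cos φ₂ cos Δλ) = 105.03°
At arrival: θ₂ = atan2(sin Δλ cos φ₁, −cos φ₂ sin φ₁ + sin φ₂ cos φ₁ cos Δλ) = 145.18°
Δθ = θ₂ − θ₁ = +40.2°

+40.2°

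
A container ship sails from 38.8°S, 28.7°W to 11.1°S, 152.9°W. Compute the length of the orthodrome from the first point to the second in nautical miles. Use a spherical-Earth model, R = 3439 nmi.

6483 nmi

Haversine: a = sin²(Δφ/2)+cos φ₁ cos φ₂ sin²(Δλ/2) = 0.65461;  σ = 2·atan2(√a,√(1−a))
σ = 108.012° → d = Rσ = 3439·1.88517 = 6483 nmi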